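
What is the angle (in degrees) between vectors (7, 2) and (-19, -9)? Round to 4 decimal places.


dot = 7*-19 + 2*-9 = -151
|u| = 7.2801, |v| = 21.0238
cos(angle) = -0.9866
angle = 170.5992 degrees

170.5992 degrees


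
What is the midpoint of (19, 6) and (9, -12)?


Midpoint = ((19+9)/2, (6+-12)/2) = (14, -3)

(14, -3)


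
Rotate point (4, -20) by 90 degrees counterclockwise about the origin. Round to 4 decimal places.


x' = 4*cos(90) - -20*sin(90) = 20
y' = 4*sin(90) + -20*cos(90) = 4

(20, 4)


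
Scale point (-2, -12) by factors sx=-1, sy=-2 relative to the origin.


Scaling: (x*sx, y*sy) = (-2*-1, -12*-2) = (2, 24)

(2, 24)


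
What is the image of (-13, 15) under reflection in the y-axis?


Reflection across y-axis: (x, y) -> (-x, y)
(-13, 15) -> (13, 15)

(13, 15)


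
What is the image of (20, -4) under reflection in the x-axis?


Reflection across x-axis: (x, y) -> (x, -y)
(20, -4) -> (20, 4)

(20, 4)


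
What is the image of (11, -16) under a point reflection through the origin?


Reflection through origin: (x, y) -> (-x, -y)
(11, -16) -> (-11, 16)

(-11, 16)


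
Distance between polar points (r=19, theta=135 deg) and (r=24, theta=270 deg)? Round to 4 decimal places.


d = sqrt(r1^2 + r2^2 - 2*r1*r2*cos(t2-t1))
d = sqrt(19^2 + 24^2 - 2*19*24*cos(270-135)) = 39.7729

39.7729


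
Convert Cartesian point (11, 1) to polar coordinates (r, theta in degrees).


r = sqrt(11^2 + 1^2) = 11.0454
theta = atan2(1, 11) = 5.1944 degrees

r = 11.0454, theta = 5.1944 degrees


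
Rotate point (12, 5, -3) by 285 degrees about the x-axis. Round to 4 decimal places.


x' = 12
y' = 5*cos(285) - -3*sin(285) = -1.6037
z' = 5*sin(285) + -3*cos(285) = -5.6061

(12, -1.6037, -5.6061)


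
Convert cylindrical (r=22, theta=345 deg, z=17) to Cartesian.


x = 22 * cos(345) = 21.2504
y = 22 * sin(345) = -5.694
z = 17

(21.2504, -5.694, 17)


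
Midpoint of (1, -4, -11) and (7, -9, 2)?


Midpoint = ((1+7)/2, (-4+-9)/2, (-11+2)/2) = (4, -6.5, -4.5)

(4, -6.5, -4.5)


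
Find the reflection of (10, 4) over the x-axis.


Reflection across x-axis: (x, y) -> (x, -y)
(10, 4) -> (10, -4)

(10, -4)


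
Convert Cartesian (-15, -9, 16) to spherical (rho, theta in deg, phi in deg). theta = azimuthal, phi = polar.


rho = sqrt((-15)^2 + (-9)^2 + 16^2) = 23.7065
theta = atan2(-9, -15) = 210.9638 deg
phi = acos(16/23.7065) = 47.5521 deg

rho = 23.7065, theta = 210.9638 deg, phi = 47.5521 deg


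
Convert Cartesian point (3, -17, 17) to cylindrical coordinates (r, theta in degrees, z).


r = sqrt(3^2 + (-17)^2) = 17.2627
theta = atan2(-17, 3) = 280.008 deg
z = 17

r = 17.2627, theta = 280.008 deg, z = 17


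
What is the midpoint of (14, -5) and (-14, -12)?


Midpoint = ((14+-14)/2, (-5+-12)/2) = (0, -8.5)

(0, -8.5)


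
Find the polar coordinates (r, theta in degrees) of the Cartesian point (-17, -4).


r = sqrt((-17)^2 + (-4)^2) = 17.4642
theta = atan2(-4, -17) = 193.2405 degrees

r = 17.4642, theta = 193.2405 degrees


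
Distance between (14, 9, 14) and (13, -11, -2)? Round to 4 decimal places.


d = sqrt((13-14)^2 + (-11-9)^2 + (-2-14)^2) = 25.632

25.632


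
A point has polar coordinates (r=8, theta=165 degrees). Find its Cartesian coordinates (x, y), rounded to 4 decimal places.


x = 8 * cos(165) = -7.7274
y = 8 * sin(165) = 2.0706

(-7.7274, 2.0706)


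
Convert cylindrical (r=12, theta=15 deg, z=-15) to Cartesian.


x = 12 * cos(15) = 11.5911
y = 12 * sin(15) = 3.1058
z = -15

(11.5911, 3.1058, -15)


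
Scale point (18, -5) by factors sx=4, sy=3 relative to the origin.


Scaling: (x*sx, y*sy) = (18*4, -5*3) = (72, -15)

(72, -15)


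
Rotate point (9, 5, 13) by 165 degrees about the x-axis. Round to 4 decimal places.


x' = 9
y' = 5*cos(165) - 13*sin(165) = -8.1943
z' = 5*sin(165) + 13*cos(165) = -11.2629

(9, -8.1943, -11.2629)


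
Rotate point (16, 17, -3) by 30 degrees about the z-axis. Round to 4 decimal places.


x' = 16*cos(30) - 17*sin(30) = 5.3564
y' = 16*sin(30) + 17*cos(30) = 22.7224
z' = -3

(5.3564, 22.7224, -3)


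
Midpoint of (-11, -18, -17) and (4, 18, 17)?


Midpoint = ((-11+4)/2, (-18+18)/2, (-17+17)/2) = (-3.5, 0, 0)

(-3.5, 0, 0)


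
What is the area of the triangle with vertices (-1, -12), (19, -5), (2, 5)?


Area = |x1(y2-y3) + x2(y3-y1) + x3(y1-y2)| / 2
= |-1*(-5-5) + 19*(5--12) + 2*(-12--5)| / 2
= 159.5

159.5


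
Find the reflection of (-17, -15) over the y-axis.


Reflection across y-axis: (x, y) -> (-x, y)
(-17, -15) -> (17, -15)

(17, -15)


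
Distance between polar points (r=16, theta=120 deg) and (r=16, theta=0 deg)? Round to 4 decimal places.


d = sqrt(r1^2 + r2^2 - 2*r1*r2*cos(t2-t1))
d = sqrt(16^2 + 16^2 - 2*16*16*cos(0-120)) = 27.7128

27.7128


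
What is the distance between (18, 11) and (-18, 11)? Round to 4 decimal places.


d = sqrt((-18-18)^2 + (11-11)^2) = 36

36


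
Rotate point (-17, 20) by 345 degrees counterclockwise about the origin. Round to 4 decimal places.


x' = -17*cos(345) - 20*sin(345) = -11.2444
y' = -17*sin(345) + 20*cos(345) = 23.7184

(-11.2444, 23.7184)


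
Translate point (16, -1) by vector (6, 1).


Translation: (x+dx, y+dy) = (16+6, -1+1) = (22, 0)

(22, 0)


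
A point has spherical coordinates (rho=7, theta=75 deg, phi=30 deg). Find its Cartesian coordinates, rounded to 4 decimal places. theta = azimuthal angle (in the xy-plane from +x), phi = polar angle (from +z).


x = 7 * sin(30) * cos(75) = 0.9059
y = 7 * sin(30) * sin(75) = 3.3807
z = 7 * cos(30) = 6.0622

(0.9059, 3.3807, 6.0622)


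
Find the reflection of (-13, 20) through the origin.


Reflection through origin: (x, y) -> (-x, -y)
(-13, 20) -> (13, -20)

(13, -20)


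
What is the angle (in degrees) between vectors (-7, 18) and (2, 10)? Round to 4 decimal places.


dot = -7*2 + 18*10 = 166
|u| = 19.3132, |v| = 10.198
cos(angle) = 0.8428
angle = 32.5604 degrees

32.5604 degrees


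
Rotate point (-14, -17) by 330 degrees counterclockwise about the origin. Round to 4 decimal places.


x' = -14*cos(330) - -17*sin(330) = -20.6244
y' = -14*sin(330) + -17*cos(330) = -7.7224

(-20.6244, -7.7224)


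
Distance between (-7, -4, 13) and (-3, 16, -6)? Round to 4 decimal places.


d = sqrt((-3--7)^2 + (16--4)^2 + (-6-13)^2) = 27.8747

27.8747


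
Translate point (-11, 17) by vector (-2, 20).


Translation: (x+dx, y+dy) = (-11+-2, 17+20) = (-13, 37)

(-13, 37)


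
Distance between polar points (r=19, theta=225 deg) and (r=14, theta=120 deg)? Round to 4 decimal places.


d = sqrt(r1^2 + r2^2 - 2*r1*r2*cos(t2-t1))
d = sqrt(19^2 + 14^2 - 2*19*14*cos(120-225)) = 26.357

26.357


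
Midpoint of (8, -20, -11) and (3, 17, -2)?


Midpoint = ((8+3)/2, (-20+17)/2, (-11+-2)/2) = (5.5, -1.5, -6.5)

(5.5, -1.5, -6.5)


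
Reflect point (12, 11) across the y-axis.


Reflection across y-axis: (x, y) -> (-x, y)
(12, 11) -> (-12, 11)

(-12, 11)


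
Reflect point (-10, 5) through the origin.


Reflection through origin: (x, y) -> (-x, -y)
(-10, 5) -> (10, -5)

(10, -5)


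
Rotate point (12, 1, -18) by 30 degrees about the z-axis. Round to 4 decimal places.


x' = 12*cos(30) - 1*sin(30) = 9.8923
y' = 12*sin(30) + 1*cos(30) = 6.866
z' = -18

(9.8923, 6.866, -18)


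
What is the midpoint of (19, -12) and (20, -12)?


Midpoint = ((19+20)/2, (-12+-12)/2) = (19.5, -12)

(19.5, -12)


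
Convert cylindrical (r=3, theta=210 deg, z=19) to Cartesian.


x = 3 * cos(210) = -2.5981
y = 3 * sin(210) = -1.5
z = 19

(-2.5981, -1.5, 19)


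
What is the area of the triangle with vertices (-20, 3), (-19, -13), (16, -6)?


Area = |x1(y2-y3) + x2(y3-y1) + x3(y1-y2)| / 2
= |-20*(-13--6) + -19*(-6-3) + 16*(3--13)| / 2
= 283.5

283.5


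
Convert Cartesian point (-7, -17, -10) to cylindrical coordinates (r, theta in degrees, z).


r = sqrt((-7)^2 + (-17)^2) = 18.3848
theta = atan2(-17, -7) = 247.6199 deg
z = -10

r = 18.3848, theta = 247.6199 deg, z = -10


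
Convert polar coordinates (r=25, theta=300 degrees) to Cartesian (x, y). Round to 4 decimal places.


x = 25 * cos(300) = 12.5
y = 25 * sin(300) = -21.6506

(12.5, -21.6506)


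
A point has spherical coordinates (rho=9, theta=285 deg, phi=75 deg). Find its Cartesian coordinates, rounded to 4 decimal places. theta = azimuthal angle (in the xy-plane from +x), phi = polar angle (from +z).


x = 9 * sin(75) * cos(285) = 2.25
y = 9 * sin(75) * sin(285) = -8.3971
z = 9 * cos(75) = 2.3294

(2.25, -8.3971, 2.3294)


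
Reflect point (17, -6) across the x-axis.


Reflection across x-axis: (x, y) -> (x, -y)
(17, -6) -> (17, 6)

(17, 6)


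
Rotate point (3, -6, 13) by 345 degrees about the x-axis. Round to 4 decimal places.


x' = 3
y' = -6*cos(345) - 13*sin(345) = -2.4309
z' = -6*sin(345) + 13*cos(345) = 14.11

(3, -2.4309, 14.11)


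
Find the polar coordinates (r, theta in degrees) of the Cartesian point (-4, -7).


r = sqrt((-4)^2 + (-7)^2) = 8.0623
theta = atan2(-7, -4) = 240.2551 degrees

r = 8.0623, theta = 240.2551 degrees


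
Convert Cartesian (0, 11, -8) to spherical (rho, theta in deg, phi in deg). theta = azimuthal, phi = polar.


rho = sqrt(0^2 + 11^2 + (-8)^2) = 13.6015
theta = atan2(11, 0) = 90 deg
phi = acos(-8/13.6015) = 126.0274 deg

rho = 13.6015, theta = 90 deg, phi = 126.0274 deg


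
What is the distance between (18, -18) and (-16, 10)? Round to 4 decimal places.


d = sqrt((-16-18)^2 + (10--18)^2) = 44.0454

44.0454


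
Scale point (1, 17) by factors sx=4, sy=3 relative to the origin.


Scaling: (x*sx, y*sy) = (1*4, 17*3) = (4, 51)

(4, 51)


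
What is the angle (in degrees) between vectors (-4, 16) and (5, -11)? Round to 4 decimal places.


dot = -4*5 + 16*-11 = -196
|u| = 16.4924, |v| = 12.083
cos(angle) = -0.9835
angle = 169.5923 degrees

169.5923 degrees


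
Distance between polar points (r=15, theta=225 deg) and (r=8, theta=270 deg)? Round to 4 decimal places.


d = sqrt(r1^2 + r2^2 - 2*r1*r2*cos(t2-t1))
d = sqrt(15^2 + 8^2 - 2*15*8*cos(270-225)) = 10.9222

10.9222


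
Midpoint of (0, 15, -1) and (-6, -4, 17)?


Midpoint = ((0+-6)/2, (15+-4)/2, (-1+17)/2) = (-3, 5.5, 8)

(-3, 5.5, 8)


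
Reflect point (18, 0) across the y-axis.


Reflection across y-axis: (x, y) -> (-x, y)
(18, 0) -> (-18, 0)

(-18, 0)


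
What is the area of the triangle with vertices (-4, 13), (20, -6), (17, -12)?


Area = |x1(y2-y3) + x2(y3-y1) + x3(y1-y2)| / 2
= |-4*(-6--12) + 20*(-12-13) + 17*(13--6)| / 2
= 100.5

100.5


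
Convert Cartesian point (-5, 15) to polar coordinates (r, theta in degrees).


r = sqrt((-5)^2 + 15^2) = 15.8114
theta = atan2(15, -5) = 108.4349 degrees

r = 15.8114, theta = 108.4349 degrees


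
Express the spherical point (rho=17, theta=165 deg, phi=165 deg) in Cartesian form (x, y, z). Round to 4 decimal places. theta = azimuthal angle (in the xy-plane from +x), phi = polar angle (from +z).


x = 17 * sin(165) * cos(165) = -4.25
y = 17 * sin(165) * sin(165) = 1.1388
z = 17 * cos(165) = -16.4207

(-4.25, 1.1388, -16.4207)


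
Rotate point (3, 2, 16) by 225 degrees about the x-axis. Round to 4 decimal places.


x' = 3
y' = 2*cos(225) - 16*sin(225) = 9.8995
z' = 2*sin(225) + 16*cos(225) = -12.7279

(3, 9.8995, -12.7279)


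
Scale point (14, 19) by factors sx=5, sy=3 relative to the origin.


Scaling: (x*sx, y*sy) = (14*5, 19*3) = (70, 57)

(70, 57)


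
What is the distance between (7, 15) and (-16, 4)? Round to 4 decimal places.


d = sqrt((-16-7)^2 + (4-15)^2) = 25.4951

25.4951


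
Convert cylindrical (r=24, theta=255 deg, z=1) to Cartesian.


x = 24 * cos(255) = -6.2117
y = 24 * sin(255) = -23.1822
z = 1

(-6.2117, -23.1822, 1)


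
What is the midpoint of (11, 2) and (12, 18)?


Midpoint = ((11+12)/2, (2+18)/2) = (11.5, 10)

(11.5, 10)


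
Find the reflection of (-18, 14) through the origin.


Reflection through origin: (x, y) -> (-x, -y)
(-18, 14) -> (18, -14)

(18, -14)


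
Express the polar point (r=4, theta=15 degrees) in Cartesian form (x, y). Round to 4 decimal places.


x = 4 * cos(15) = 3.8637
y = 4 * sin(15) = 1.0353

(3.8637, 1.0353)


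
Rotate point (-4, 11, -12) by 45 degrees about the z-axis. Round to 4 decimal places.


x' = -4*cos(45) - 11*sin(45) = -10.6066
y' = -4*sin(45) + 11*cos(45) = 4.9497
z' = -12

(-10.6066, 4.9497, -12)


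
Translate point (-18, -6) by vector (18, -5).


Translation: (x+dx, y+dy) = (-18+18, -6+-5) = (0, -11)

(0, -11)


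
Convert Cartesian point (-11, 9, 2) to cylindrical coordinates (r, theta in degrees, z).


r = sqrt((-11)^2 + 9^2) = 14.2127
theta = atan2(9, -11) = 140.7106 deg
z = 2

r = 14.2127, theta = 140.7106 deg, z = 2


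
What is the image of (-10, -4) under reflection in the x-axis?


Reflection across x-axis: (x, y) -> (x, -y)
(-10, -4) -> (-10, 4)

(-10, 4)


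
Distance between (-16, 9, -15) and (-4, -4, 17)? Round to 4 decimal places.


d = sqrt((-4--16)^2 + (-4-9)^2 + (17--15)^2) = 36.565

36.565


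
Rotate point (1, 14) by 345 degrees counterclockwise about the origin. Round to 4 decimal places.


x' = 1*cos(345) - 14*sin(345) = 4.5894
y' = 1*sin(345) + 14*cos(345) = 13.2641

(4.5894, 13.2641)


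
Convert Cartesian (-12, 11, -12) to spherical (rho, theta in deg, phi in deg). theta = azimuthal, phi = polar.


rho = sqrt((-12)^2 + 11^2 + (-12)^2) = 20.2237
theta = atan2(11, -12) = 137.4896 deg
phi = acos(-12/20.2237) = 126.3959 deg

rho = 20.2237, theta = 137.4896 deg, phi = 126.3959 deg


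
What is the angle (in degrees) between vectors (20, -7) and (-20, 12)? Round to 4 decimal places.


dot = 20*-20 + -7*12 = -484
|u| = 21.1896, |v| = 23.3238
cos(angle) = -0.9793
angle = 168.3263 degrees

168.3263 degrees


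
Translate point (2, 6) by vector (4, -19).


Translation: (x+dx, y+dy) = (2+4, 6+-19) = (6, -13)

(6, -13)


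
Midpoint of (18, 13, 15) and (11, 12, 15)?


Midpoint = ((18+11)/2, (13+12)/2, (15+15)/2) = (14.5, 12.5, 15)

(14.5, 12.5, 15)


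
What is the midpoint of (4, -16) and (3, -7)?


Midpoint = ((4+3)/2, (-16+-7)/2) = (3.5, -11.5)

(3.5, -11.5)


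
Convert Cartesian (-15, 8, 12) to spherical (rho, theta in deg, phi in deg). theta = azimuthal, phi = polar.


rho = sqrt((-15)^2 + 8^2 + 12^2) = 20.8087
theta = atan2(8, -15) = 151.9275 deg
phi = acos(12/20.8087) = 54.7824 deg

rho = 20.8087, theta = 151.9275 deg, phi = 54.7824 deg


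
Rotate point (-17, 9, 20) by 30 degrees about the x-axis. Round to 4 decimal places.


x' = -17
y' = 9*cos(30) - 20*sin(30) = -2.2058
z' = 9*sin(30) + 20*cos(30) = 21.8205

(-17, -2.2058, 21.8205)


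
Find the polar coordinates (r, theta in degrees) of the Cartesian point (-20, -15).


r = sqrt((-20)^2 + (-15)^2) = 25
theta = atan2(-15, -20) = 216.8699 degrees

r = 25, theta = 216.8699 degrees


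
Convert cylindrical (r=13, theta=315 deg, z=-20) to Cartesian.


x = 13 * cos(315) = 9.1924
y = 13 * sin(315) = -9.1924
z = -20

(9.1924, -9.1924, -20)


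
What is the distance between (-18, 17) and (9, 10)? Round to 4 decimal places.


d = sqrt((9--18)^2 + (10-17)^2) = 27.8927

27.8927


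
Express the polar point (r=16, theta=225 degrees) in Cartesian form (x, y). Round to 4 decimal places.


x = 16 * cos(225) = -11.3137
y = 16 * sin(225) = -11.3137

(-11.3137, -11.3137)


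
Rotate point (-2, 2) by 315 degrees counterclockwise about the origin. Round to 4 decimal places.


x' = -2*cos(315) - 2*sin(315) = 0
y' = -2*sin(315) + 2*cos(315) = 2.8284

(0, 2.8284)


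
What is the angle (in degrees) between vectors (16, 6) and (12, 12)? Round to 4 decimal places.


dot = 16*12 + 6*12 = 264
|u| = 17.088, |v| = 16.9706
cos(angle) = 0.9104
angle = 24.444 degrees

24.444 degrees


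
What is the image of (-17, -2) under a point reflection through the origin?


Reflection through origin: (x, y) -> (-x, -y)
(-17, -2) -> (17, 2)

(17, 2)


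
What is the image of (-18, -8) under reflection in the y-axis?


Reflection across y-axis: (x, y) -> (-x, y)
(-18, -8) -> (18, -8)

(18, -8)


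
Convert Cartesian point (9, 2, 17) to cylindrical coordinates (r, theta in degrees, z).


r = sqrt(9^2 + 2^2) = 9.2195
theta = atan2(2, 9) = 12.5288 deg
z = 17

r = 9.2195, theta = 12.5288 deg, z = 17


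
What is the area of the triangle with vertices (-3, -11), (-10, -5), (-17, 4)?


Area = |x1(y2-y3) + x2(y3-y1) + x3(y1-y2)| / 2
= |-3*(-5-4) + -10*(4--11) + -17*(-11--5)| / 2
= 10.5

10.5


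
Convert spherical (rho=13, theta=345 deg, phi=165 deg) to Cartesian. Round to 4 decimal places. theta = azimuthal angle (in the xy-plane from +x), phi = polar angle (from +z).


x = 13 * sin(165) * cos(345) = 3.25
y = 13 * sin(165) * sin(345) = -0.8708
z = 13 * cos(165) = -12.557

(3.25, -0.8708, -12.557)


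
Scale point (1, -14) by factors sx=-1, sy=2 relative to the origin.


Scaling: (x*sx, y*sy) = (1*-1, -14*2) = (-1, -28)

(-1, -28)


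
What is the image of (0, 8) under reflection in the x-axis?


Reflection across x-axis: (x, y) -> (x, -y)
(0, 8) -> (0, -8)

(0, -8)


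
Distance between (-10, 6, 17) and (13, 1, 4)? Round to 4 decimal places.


d = sqrt((13--10)^2 + (1-6)^2 + (4-17)^2) = 26.8887

26.8887


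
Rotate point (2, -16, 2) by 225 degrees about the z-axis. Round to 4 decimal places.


x' = 2*cos(225) - -16*sin(225) = -12.7279
y' = 2*sin(225) + -16*cos(225) = 9.8995
z' = 2

(-12.7279, 9.8995, 2)


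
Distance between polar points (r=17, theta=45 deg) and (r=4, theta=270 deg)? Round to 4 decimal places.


d = sqrt(r1^2 + r2^2 - 2*r1*r2*cos(t2-t1))
d = sqrt(17^2 + 4^2 - 2*17*4*cos(270-45)) = 20.0291

20.0291


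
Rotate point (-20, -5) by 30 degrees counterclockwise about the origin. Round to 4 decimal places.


x' = -20*cos(30) - -5*sin(30) = -14.8205
y' = -20*sin(30) + -5*cos(30) = -14.3301

(-14.8205, -14.3301)


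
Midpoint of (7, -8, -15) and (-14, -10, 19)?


Midpoint = ((7+-14)/2, (-8+-10)/2, (-15+19)/2) = (-3.5, -9, 2)

(-3.5, -9, 2)


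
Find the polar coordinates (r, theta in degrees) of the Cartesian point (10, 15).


r = sqrt(10^2 + 15^2) = 18.0278
theta = atan2(15, 10) = 56.3099 degrees

r = 18.0278, theta = 56.3099 degrees


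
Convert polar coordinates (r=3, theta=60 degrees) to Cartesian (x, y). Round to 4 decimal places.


x = 3 * cos(60) = 1.5
y = 3 * sin(60) = 2.5981

(1.5, 2.5981)


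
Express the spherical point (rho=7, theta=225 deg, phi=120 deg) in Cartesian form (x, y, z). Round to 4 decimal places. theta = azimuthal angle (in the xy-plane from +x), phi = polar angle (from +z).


x = 7 * sin(120) * cos(225) = -4.2866
y = 7 * sin(120) * sin(225) = -4.2866
z = 7 * cos(120) = -3.5

(-4.2866, -4.2866, -3.5)


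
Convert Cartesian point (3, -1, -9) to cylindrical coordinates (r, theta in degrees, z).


r = sqrt(3^2 + (-1)^2) = 3.1623
theta = atan2(-1, 3) = 341.5651 deg
z = -9

r = 3.1623, theta = 341.5651 deg, z = -9


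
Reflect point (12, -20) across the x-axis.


Reflection across x-axis: (x, y) -> (x, -y)
(12, -20) -> (12, 20)

(12, 20)


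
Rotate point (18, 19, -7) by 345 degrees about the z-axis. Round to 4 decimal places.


x' = 18*cos(345) - 19*sin(345) = 22.3042
y' = 18*sin(345) + 19*cos(345) = 13.6938
z' = -7

(22.3042, 13.6938, -7)


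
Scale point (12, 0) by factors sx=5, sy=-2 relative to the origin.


Scaling: (x*sx, y*sy) = (12*5, 0*-2) = (60, 0)

(60, 0)


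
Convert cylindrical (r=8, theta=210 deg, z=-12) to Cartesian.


x = 8 * cos(210) = -6.9282
y = 8 * sin(210) = -4
z = -12

(-6.9282, -4, -12)


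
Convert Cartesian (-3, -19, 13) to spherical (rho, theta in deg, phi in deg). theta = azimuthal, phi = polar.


rho = sqrt((-3)^2 + (-19)^2 + 13^2) = 23.2164
theta = atan2(-19, -3) = 261.0274 deg
phi = acos(13/23.2164) = 55.9477 deg

rho = 23.2164, theta = 261.0274 deg, phi = 55.9477 deg


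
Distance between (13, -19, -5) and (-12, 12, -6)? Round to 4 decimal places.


d = sqrt((-12-13)^2 + (12--19)^2 + (-6--5)^2) = 39.8372

39.8372


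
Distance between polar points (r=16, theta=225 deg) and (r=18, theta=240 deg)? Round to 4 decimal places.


d = sqrt(r1^2 + r2^2 - 2*r1*r2*cos(t2-t1))
d = sqrt(16^2 + 18^2 - 2*16*18*cos(240-225)) = 4.8607

4.8607


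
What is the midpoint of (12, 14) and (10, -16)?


Midpoint = ((12+10)/2, (14+-16)/2) = (11, -1)

(11, -1)


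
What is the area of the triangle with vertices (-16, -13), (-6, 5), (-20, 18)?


Area = |x1(y2-y3) + x2(y3-y1) + x3(y1-y2)| / 2
= |-16*(5-18) + -6*(18--13) + -20*(-13-5)| / 2
= 191

191


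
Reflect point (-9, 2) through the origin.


Reflection through origin: (x, y) -> (-x, -y)
(-9, 2) -> (9, -2)

(9, -2)


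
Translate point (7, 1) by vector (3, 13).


Translation: (x+dx, y+dy) = (7+3, 1+13) = (10, 14)

(10, 14)


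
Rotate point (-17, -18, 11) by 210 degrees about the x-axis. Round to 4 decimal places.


x' = -17
y' = -18*cos(210) - 11*sin(210) = 21.0885
z' = -18*sin(210) + 11*cos(210) = -0.5263

(-17, 21.0885, -0.5263)


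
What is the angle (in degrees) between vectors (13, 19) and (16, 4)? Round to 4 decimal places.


dot = 13*16 + 19*4 = 284
|u| = 23.0217, |v| = 16.4924
cos(angle) = 0.748
angle = 41.5834 degrees

41.5834 degrees


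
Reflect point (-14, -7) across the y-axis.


Reflection across y-axis: (x, y) -> (-x, y)
(-14, -7) -> (14, -7)

(14, -7)


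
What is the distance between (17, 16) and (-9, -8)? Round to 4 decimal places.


d = sqrt((-9-17)^2 + (-8-16)^2) = 35.3836

35.3836


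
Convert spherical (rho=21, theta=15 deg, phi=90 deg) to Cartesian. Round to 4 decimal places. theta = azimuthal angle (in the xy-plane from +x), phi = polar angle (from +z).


x = 21 * sin(90) * cos(15) = 20.2844
y = 21 * sin(90) * sin(15) = 5.4352
z = 21 * cos(90) = 0

(20.2844, 5.4352, 0)


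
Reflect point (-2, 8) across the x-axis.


Reflection across x-axis: (x, y) -> (x, -y)
(-2, 8) -> (-2, -8)

(-2, -8)


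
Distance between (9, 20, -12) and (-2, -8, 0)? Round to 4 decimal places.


d = sqrt((-2-9)^2 + (-8-20)^2 + (0--12)^2) = 32.3883

32.3883


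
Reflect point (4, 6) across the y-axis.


Reflection across y-axis: (x, y) -> (-x, y)
(4, 6) -> (-4, 6)

(-4, 6)


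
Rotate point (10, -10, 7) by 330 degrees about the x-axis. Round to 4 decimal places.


x' = 10
y' = -10*cos(330) - 7*sin(330) = -5.1603
z' = -10*sin(330) + 7*cos(330) = 11.0622

(10, -5.1603, 11.0622)


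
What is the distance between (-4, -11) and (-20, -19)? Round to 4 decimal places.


d = sqrt((-20--4)^2 + (-19--11)^2) = 17.8885

17.8885


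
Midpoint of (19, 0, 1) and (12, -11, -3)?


Midpoint = ((19+12)/2, (0+-11)/2, (1+-3)/2) = (15.5, -5.5, -1)

(15.5, -5.5, -1)


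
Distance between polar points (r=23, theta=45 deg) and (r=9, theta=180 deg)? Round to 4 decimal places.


d = sqrt(r1^2 + r2^2 - 2*r1*r2*cos(t2-t1))
d = sqrt(23^2 + 9^2 - 2*23*9*cos(180-45)) = 30.0457

30.0457


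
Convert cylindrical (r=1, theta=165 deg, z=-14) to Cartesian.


x = 1 * cos(165) = -0.9659
y = 1 * sin(165) = 0.2588
z = -14

(-0.9659, 0.2588, -14)


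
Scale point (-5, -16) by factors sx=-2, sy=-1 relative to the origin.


Scaling: (x*sx, y*sy) = (-5*-2, -16*-1) = (10, 16)

(10, 16)


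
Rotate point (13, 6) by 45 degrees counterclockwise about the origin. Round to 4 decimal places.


x' = 13*cos(45) - 6*sin(45) = 4.9497
y' = 13*sin(45) + 6*cos(45) = 13.435

(4.9497, 13.435)


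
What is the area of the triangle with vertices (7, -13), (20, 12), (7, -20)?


Area = |x1(y2-y3) + x2(y3-y1) + x3(y1-y2)| / 2
= |7*(12--20) + 20*(-20--13) + 7*(-13-12)| / 2
= 45.5

45.5


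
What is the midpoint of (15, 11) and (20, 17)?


Midpoint = ((15+20)/2, (11+17)/2) = (17.5, 14)

(17.5, 14)


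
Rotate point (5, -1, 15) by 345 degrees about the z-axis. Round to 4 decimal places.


x' = 5*cos(345) - -1*sin(345) = 4.5708
y' = 5*sin(345) + -1*cos(345) = -2.26
z' = 15

(4.5708, -2.26, 15)


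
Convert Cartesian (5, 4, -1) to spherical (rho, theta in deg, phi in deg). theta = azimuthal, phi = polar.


rho = sqrt(5^2 + 4^2 + (-1)^2) = 6.4807
theta = atan2(4, 5) = 38.6598 deg
phi = acos(-1/6.4807) = 98.8764 deg

rho = 6.4807, theta = 38.6598 deg, phi = 98.8764 deg


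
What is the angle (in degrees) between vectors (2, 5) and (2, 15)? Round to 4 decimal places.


dot = 2*2 + 5*15 = 79
|u| = 5.3852, |v| = 15.1327
cos(angle) = 0.9694
angle = 14.2068 degrees

14.2068 degrees


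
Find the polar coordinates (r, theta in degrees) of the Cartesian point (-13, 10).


r = sqrt((-13)^2 + 10^2) = 16.4012
theta = atan2(10, -13) = 142.4314 degrees

r = 16.4012, theta = 142.4314 degrees


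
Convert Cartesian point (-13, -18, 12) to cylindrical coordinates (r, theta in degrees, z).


r = sqrt((-13)^2 + (-18)^2) = 22.2036
theta = atan2(-18, -13) = 234.1623 deg
z = 12

r = 22.2036, theta = 234.1623 deg, z = 12


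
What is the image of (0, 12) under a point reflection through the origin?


Reflection through origin: (x, y) -> (-x, -y)
(0, 12) -> (0, -12)

(0, -12)


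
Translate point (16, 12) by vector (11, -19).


Translation: (x+dx, y+dy) = (16+11, 12+-19) = (27, -7)

(27, -7)


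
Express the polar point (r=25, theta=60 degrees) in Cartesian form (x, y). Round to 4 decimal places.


x = 25 * cos(60) = 12.5
y = 25 * sin(60) = 21.6506

(12.5, 21.6506)


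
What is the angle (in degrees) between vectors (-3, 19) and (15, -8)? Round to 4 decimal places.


dot = -3*15 + 19*-8 = -197
|u| = 19.2354, |v| = 17
cos(angle) = -0.6024
angle = 127.0451 degrees

127.0451 degrees


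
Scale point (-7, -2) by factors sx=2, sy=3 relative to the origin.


Scaling: (x*sx, y*sy) = (-7*2, -2*3) = (-14, -6)

(-14, -6)


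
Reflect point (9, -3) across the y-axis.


Reflection across y-axis: (x, y) -> (-x, y)
(9, -3) -> (-9, -3)

(-9, -3)


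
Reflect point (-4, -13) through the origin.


Reflection through origin: (x, y) -> (-x, -y)
(-4, -13) -> (4, 13)

(4, 13)


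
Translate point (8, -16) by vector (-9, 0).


Translation: (x+dx, y+dy) = (8+-9, -16+0) = (-1, -16)

(-1, -16)


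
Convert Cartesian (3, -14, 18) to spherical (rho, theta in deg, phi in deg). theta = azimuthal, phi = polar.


rho = sqrt(3^2 + (-14)^2 + 18^2) = 23
theta = atan2(-14, 3) = 282.0948 deg
phi = acos(18/23) = 38.5 deg

rho = 23, theta = 282.0948 deg, phi = 38.5 deg


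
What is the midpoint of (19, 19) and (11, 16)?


Midpoint = ((19+11)/2, (19+16)/2) = (15, 17.5)

(15, 17.5)


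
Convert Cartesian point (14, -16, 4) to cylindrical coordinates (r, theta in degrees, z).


r = sqrt(14^2 + (-16)^2) = 21.2603
theta = atan2(-16, 14) = 311.1859 deg
z = 4

r = 21.2603, theta = 311.1859 deg, z = 4


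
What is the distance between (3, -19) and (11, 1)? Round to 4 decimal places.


d = sqrt((11-3)^2 + (1--19)^2) = 21.5407

21.5407


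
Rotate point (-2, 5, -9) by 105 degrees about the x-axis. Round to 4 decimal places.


x' = -2
y' = 5*cos(105) - -9*sin(105) = 7.3992
z' = 5*sin(105) + -9*cos(105) = 7.159

(-2, 7.3992, 7.159)


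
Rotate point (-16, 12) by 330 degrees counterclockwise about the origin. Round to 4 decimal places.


x' = -16*cos(330) - 12*sin(330) = -7.8564
y' = -16*sin(330) + 12*cos(330) = 18.3923

(-7.8564, 18.3923)


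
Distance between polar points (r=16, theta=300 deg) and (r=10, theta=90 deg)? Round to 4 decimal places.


d = sqrt(r1^2 + r2^2 - 2*r1*r2*cos(t2-t1))
d = sqrt(16^2 + 10^2 - 2*16*10*cos(90-300)) = 25.162

25.162


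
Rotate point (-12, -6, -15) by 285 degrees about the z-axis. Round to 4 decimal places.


x' = -12*cos(285) - -6*sin(285) = -8.9014
y' = -12*sin(285) + -6*cos(285) = 10.0382
z' = -15

(-8.9014, 10.0382, -15)


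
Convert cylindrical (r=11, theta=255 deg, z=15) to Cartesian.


x = 11 * cos(255) = -2.847
y = 11 * sin(255) = -10.6252
z = 15

(-2.847, -10.6252, 15)


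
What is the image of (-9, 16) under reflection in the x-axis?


Reflection across x-axis: (x, y) -> (x, -y)
(-9, 16) -> (-9, -16)

(-9, -16)


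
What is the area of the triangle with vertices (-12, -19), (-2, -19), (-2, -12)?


Area = |x1(y2-y3) + x2(y3-y1) + x3(y1-y2)| / 2
= |-12*(-19--12) + -2*(-12--19) + -2*(-19--19)| / 2
= 35

35


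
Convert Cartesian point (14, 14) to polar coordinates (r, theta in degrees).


r = sqrt(14^2 + 14^2) = 19.799
theta = atan2(14, 14) = 45 degrees

r = 19.799, theta = 45 degrees


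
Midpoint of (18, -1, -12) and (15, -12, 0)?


Midpoint = ((18+15)/2, (-1+-12)/2, (-12+0)/2) = (16.5, -6.5, -6)

(16.5, -6.5, -6)


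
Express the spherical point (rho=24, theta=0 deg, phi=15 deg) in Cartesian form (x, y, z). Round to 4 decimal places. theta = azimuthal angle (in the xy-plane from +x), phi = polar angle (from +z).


x = 24 * sin(15) * cos(0) = 6.2117
y = 24 * sin(15) * sin(0) = 0
z = 24 * cos(15) = 23.1822

(6.2117, 0, 23.1822)


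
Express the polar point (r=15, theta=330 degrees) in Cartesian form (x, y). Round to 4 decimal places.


x = 15 * cos(330) = 12.9904
y = 15 * sin(330) = -7.5

(12.9904, -7.5)


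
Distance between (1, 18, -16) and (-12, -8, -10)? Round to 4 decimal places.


d = sqrt((-12-1)^2 + (-8-18)^2 + (-10--16)^2) = 29.6816

29.6816


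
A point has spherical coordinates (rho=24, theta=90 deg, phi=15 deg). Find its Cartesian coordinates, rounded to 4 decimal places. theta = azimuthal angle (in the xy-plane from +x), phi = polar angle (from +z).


x = 24 * sin(15) * cos(90) = 0
y = 24 * sin(15) * sin(90) = 6.2117
z = 24 * cos(15) = 23.1822

(0, 6.2117, 23.1822)


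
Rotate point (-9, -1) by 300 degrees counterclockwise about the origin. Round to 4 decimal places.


x' = -9*cos(300) - -1*sin(300) = -5.366
y' = -9*sin(300) + -1*cos(300) = 7.2942

(-5.366, 7.2942)


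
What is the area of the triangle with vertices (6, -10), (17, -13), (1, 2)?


Area = |x1(y2-y3) + x2(y3-y1) + x3(y1-y2)| / 2
= |6*(-13-2) + 17*(2--10) + 1*(-10--13)| / 2
= 58.5

58.5


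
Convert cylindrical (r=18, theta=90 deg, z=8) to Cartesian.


x = 18 * cos(90) = 0
y = 18 * sin(90) = 18
z = 8

(0, 18, 8)


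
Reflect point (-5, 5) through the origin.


Reflection through origin: (x, y) -> (-x, -y)
(-5, 5) -> (5, -5)

(5, -5)


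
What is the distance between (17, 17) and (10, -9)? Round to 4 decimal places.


d = sqrt((10-17)^2 + (-9-17)^2) = 26.9258

26.9258


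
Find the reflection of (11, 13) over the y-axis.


Reflection across y-axis: (x, y) -> (-x, y)
(11, 13) -> (-11, 13)

(-11, 13)


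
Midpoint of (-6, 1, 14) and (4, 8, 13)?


Midpoint = ((-6+4)/2, (1+8)/2, (14+13)/2) = (-1, 4.5, 13.5)

(-1, 4.5, 13.5)


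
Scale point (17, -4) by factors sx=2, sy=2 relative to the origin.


Scaling: (x*sx, y*sy) = (17*2, -4*2) = (34, -8)

(34, -8)


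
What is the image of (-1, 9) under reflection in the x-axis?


Reflection across x-axis: (x, y) -> (x, -y)
(-1, 9) -> (-1, -9)

(-1, -9)


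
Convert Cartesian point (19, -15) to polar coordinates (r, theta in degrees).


r = sqrt(19^2 + (-15)^2) = 24.2074
theta = atan2(-15, 19) = 321.7098 degrees

r = 24.2074, theta = 321.7098 degrees


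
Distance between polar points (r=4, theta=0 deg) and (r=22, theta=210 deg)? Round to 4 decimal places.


d = sqrt(r1^2 + r2^2 - 2*r1*r2*cos(t2-t1))
d = sqrt(4^2 + 22^2 - 2*4*22*cos(210-0)) = 25.5425

25.5425


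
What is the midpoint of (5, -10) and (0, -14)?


Midpoint = ((5+0)/2, (-10+-14)/2) = (2.5, -12)

(2.5, -12)


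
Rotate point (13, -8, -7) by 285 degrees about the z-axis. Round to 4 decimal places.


x' = 13*cos(285) - -8*sin(285) = -4.3628
y' = 13*sin(285) + -8*cos(285) = -14.6276
z' = -7

(-4.3628, -14.6276, -7)


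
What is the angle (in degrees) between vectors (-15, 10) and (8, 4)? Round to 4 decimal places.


dot = -15*8 + 10*4 = -80
|u| = 18.0278, |v| = 8.9443
cos(angle) = -0.4961
angle = 119.7449 degrees

119.7449 degrees


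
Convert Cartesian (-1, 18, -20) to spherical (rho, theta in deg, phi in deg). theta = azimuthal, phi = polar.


rho = sqrt((-1)^2 + 18^2 + (-20)^2) = 26.9258
theta = atan2(18, -1) = 93.1798 deg
phi = acos(-20/26.9258) = 137.9689 deg

rho = 26.9258, theta = 93.1798 deg, phi = 137.9689 deg


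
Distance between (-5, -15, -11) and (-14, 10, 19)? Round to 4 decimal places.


d = sqrt((-14--5)^2 + (10--15)^2 + (19--11)^2) = 40.0749

40.0749


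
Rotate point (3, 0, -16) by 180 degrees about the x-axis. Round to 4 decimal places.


x' = 3
y' = 0*cos(180) - -16*sin(180) = 0
z' = 0*sin(180) + -16*cos(180) = 16

(3, 0, 16)


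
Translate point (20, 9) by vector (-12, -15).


Translation: (x+dx, y+dy) = (20+-12, 9+-15) = (8, -6)

(8, -6)


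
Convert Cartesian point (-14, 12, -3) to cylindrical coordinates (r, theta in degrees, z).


r = sqrt((-14)^2 + 12^2) = 18.4391
theta = atan2(12, -14) = 139.3987 deg
z = -3

r = 18.4391, theta = 139.3987 deg, z = -3


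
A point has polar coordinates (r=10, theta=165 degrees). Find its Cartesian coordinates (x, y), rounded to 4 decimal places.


x = 10 * cos(165) = -9.6593
y = 10 * sin(165) = 2.5882

(-9.6593, 2.5882)


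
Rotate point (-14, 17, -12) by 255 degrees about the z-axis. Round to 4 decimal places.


x' = -14*cos(255) - 17*sin(255) = 20.0442
y' = -14*sin(255) + 17*cos(255) = 9.123
z' = -12

(20.0442, 9.123, -12)


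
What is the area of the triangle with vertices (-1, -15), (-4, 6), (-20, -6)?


Area = |x1(y2-y3) + x2(y3-y1) + x3(y1-y2)| / 2
= |-1*(6--6) + -4*(-6--15) + -20*(-15-6)| / 2
= 186

186


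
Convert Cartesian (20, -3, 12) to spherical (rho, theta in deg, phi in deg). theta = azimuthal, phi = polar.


rho = sqrt(20^2 + (-3)^2 + 12^2) = 23.516
theta = atan2(-3, 20) = 351.4692 deg
phi = acos(12/23.516) = 59.3167 deg

rho = 23.516, theta = 351.4692 deg, phi = 59.3167 deg


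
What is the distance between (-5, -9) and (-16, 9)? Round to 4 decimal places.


d = sqrt((-16--5)^2 + (9--9)^2) = 21.095

21.095


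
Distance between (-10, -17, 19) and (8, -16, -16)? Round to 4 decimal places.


d = sqrt((8--10)^2 + (-16--17)^2 + (-16-19)^2) = 39.37

39.37


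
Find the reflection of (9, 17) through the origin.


Reflection through origin: (x, y) -> (-x, -y)
(9, 17) -> (-9, -17)

(-9, -17)


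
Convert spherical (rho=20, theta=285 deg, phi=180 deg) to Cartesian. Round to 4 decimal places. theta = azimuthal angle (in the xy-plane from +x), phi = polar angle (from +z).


x = 20 * sin(180) * cos(285) = 0
y = 20 * sin(180) * sin(285) = 0
z = 20 * cos(180) = -20

(0, 0, -20)


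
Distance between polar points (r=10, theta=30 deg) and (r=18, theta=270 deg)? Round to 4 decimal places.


d = sqrt(r1^2 + r2^2 - 2*r1*r2*cos(t2-t1))
d = sqrt(10^2 + 18^2 - 2*10*18*cos(270-30)) = 24.5764

24.5764


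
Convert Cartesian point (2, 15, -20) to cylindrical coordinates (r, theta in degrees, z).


r = sqrt(2^2 + 15^2) = 15.1327
theta = atan2(15, 2) = 82.4054 deg
z = -20

r = 15.1327, theta = 82.4054 deg, z = -20


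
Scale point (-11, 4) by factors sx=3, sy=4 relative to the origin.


Scaling: (x*sx, y*sy) = (-11*3, 4*4) = (-33, 16)

(-33, 16)


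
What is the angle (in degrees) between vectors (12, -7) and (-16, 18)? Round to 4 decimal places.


dot = 12*-16 + -7*18 = -318
|u| = 13.8924, |v| = 24.0832
cos(angle) = -0.9505
angle = 161.89 degrees

161.89 degrees


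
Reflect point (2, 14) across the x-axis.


Reflection across x-axis: (x, y) -> (x, -y)
(2, 14) -> (2, -14)

(2, -14)


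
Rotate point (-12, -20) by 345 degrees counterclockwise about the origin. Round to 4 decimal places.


x' = -12*cos(345) - -20*sin(345) = -16.7675
y' = -12*sin(345) + -20*cos(345) = -16.2127

(-16.7675, -16.2127)


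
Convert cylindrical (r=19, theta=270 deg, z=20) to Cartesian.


x = 19 * cos(270) = 0
y = 19 * sin(270) = -19
z = 20

(0, -19, 20)


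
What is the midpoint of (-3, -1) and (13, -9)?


Midpoint = ((-3+13)/2, (-1+-9)/2) = (5, -5)

(5, -5)


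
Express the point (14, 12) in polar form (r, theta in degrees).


r = sqrt(14^2 + 12^2) = 18.4391
theta = atan2(12, 14) = 40.6013 degrees

r = 18.4391, theta = 40.6013 degrees


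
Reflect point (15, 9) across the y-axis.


Reflection across y-axis: (x, y) -> (-x, y)
(15, 9) -> (-15, 9)

(-15, 9)


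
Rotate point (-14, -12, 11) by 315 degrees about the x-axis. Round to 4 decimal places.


x' = -14
y' = -12*cos(315) - 11*sin(315) = -0.7071
z' = -12*sin(315) + 11*cos(315) = 16.2635

(-14, -0.7071, 16.2635)


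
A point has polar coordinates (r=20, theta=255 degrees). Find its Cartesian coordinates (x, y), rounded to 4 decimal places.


x = 20 * cos(255) = -5.1764
y = 20 * sin(255) = -19.3185

(-5.1764, -19.3185)


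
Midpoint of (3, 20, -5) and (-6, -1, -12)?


Midpoint = ((3+-6)/2, (20+-1)/2, (-5+-12)/2) = (-1.5, 9.5, -8.5)

(-1.5, 9.5, -8.5)


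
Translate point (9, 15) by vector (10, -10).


Translation: (x+dx, y+dy) = (9+10, 15+-10) = (19, 5)

(19, 5)


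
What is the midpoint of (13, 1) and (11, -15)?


Midpoint = ((13+11)/2, (1+-15)/2) = (12, -7)

(12, -7)


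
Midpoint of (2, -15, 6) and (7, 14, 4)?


Midpoint = ((2+7)/2, (-15+14)/2, (6+4)/2) = (4.5, -0.5, 5)

(4.5, -0.5, 5)


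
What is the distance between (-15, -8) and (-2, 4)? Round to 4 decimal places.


d = sqrt((-2--15)^2 + (4--8)^2) = 17.6918

17.6918


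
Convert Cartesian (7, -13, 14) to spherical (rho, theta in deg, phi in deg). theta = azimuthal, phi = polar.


rho = sqrt(7^2 + (-13)^2 + 14^2) = 20.347
theta = atan2(-13, 7) = 298.3008 deg
phi = acos(14/20.347) = 46.5231 deg

rho = 20.347, theta = 298.3008 deg, phi = 46.5231 deg


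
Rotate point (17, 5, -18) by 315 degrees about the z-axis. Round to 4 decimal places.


x' = 17*cos(315) - 5*sin(315) = 15.5563
y' = 17*sin(315) + 5*cos(315) = -8.4853
z' = -18

(15.5563, -8.4853, -18)


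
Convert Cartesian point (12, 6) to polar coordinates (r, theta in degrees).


r = sqrt(12^2 + 6^2) = 13.4164
theta = atan2(6, 12) = 26.5651 degrees

r = 13.4164, theta = 26.5651 degrees


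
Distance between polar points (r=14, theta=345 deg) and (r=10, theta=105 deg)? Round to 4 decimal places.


d = sqrt(r1^2 + r2^2 - 2*r1*r2*cos(t2-t1))
d = sqrt(14^2 + 10^2 - 2*14*10*cos(105-345)) = 20.8806

20.8806


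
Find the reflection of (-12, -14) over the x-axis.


Reflection across x-axis: (x, y) -> (x, -y)
(-12, -14) -> (-12, 14)

(-12, 14)


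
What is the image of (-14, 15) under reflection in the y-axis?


Reflection across y-axis: (x, y) -> (-x, y)
(-14, 15) -> (14, 15)

(14, 15)


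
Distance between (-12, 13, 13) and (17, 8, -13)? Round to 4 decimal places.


d = sqrt((17--12)^2 + (8-13)^2 + (-13-13)^2) = 39.2683

39.2683


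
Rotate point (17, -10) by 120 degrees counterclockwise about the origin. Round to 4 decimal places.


x' = 17*cos(120) - -10*sin(120) = 0.1603
y' = 17*sin(120) + -10*cos(120) = 19.7224

(0.1603, 19.7224)


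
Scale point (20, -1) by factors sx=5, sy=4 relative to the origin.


Scaling: (x*sx, y*sy) = (20*5, -1*4) = (100, -4)

(100, -4)


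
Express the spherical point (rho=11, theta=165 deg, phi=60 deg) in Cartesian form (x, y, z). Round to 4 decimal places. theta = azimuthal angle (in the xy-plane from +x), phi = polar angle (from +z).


x = 11 * sin(60) * cos(165) = -9.2017
y = 11 * sin(60) * sin(165) = 2.4656
z = 11 * cos(60) = 5.5

(-9.2017, 2.4656, 5.5)
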